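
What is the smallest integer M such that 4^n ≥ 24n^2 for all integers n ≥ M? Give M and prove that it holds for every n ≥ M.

At n = 4: 256 < 384, so the inequality fails and M ≥ 5. We prove 4^n ≥ 24n^2 for all n ≥ 5.
For the base case n = 5: 4^n = 1024 and 24n^2 = 600, so 1024 ≥ 600.
Inductive step: assume the claim holds for n = i, so 4^i ≥ 24i^2.
Then 4^(i + 1) = 4·(4^i) ≥ 4·(24i^2).
Also, for i ≥ 5 we have 4·(24i^2) ≥ 24(i+1)^2, since 4 ≥ (1 + 1/i)^2 for all i ≥ 5.
Combining, 4^(i + 1) ≥ 24(i+1)^2.
By the principle of mathematical induction, the result holds for all n ≥ 5.
Hence the smallest such M is 5.

M = 5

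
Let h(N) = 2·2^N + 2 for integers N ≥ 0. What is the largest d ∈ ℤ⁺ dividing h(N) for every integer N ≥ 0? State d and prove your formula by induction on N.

d = 2

Computing the first values: h(0) = 4 and h(1) = 6; gcd(4, 6) = 2, so d ≤ 2.
We prove 2 | 2·2^N + 2 for all N ≥ 0 by induction on N.
Base step (N = 0): h(0) = 4 = 2·(2), so 2 | h(0).
Suppose the result is true for N = i, i.e. 2 | h(i). Then
h(i+1) = 2·2^(i+1) + 2 = 2·(2·2^i + 2) - 2 = 2·h(i) - 2. The first term is divisible by 2 by the inductive hypothesis, and -2 is divisible by 2. Hence 2 | h(i+1).
By the principle of mathematical induction, the result holds for all N ≥ 0.
Therefore the largest such d is 2.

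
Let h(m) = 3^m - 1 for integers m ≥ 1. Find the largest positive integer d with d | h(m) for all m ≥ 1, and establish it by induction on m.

Computing the first values: h(1) = 2 and h(2) = 8; gcd(2, 8) = 2, so d ≤ 2.
We prove 2 | 3^m - 1 for all m ≥ 1 by induction on m.
Base case (m = 1): h(1) = 2 = 2·(1), so 2 | h(1).
Inductive step: suppose the statement holds for some p ≥ 1, i.e. 2 | h(p). Then
3^{p+1} − 1^{p+1} = 3·3^p − 1·1^p = 3·(3^p − 1^p) + (2)·1^p. The first term is divisible by 2 by the inductive hypothesis, and the second term (2)·1^p is divisible by 2 since 2 | 2. Hence 2 | h(p+1).
This completes the induction.
Therefore the largest such d is 2.

d = 2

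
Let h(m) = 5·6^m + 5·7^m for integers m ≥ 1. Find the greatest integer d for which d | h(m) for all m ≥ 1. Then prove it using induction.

Computing the first values: h(1) = 65 and h(2) = 425; gcd(65, 425) = 5, so d ≤ 5.
We prove 5 | 5·6^m + 5·7^m for all m ≥ 1 by induction on m.
Base case (m = 1): h(1) = 65 = 5·(13), so 5 | h(1).
Inductive step: assume the claim holds for m = j, i.e. 5 | h(j). Then
h(j+1) − 7·h(j) = (5·6^(j+1) + 5·7^(j+1)) − 7·(5·6^j + 5·7^j) = (5)·6^j·(6 − 7) = (-5)·6^j. Since 5 | h(j) by the inductive hypothesis, 5 | 7·h(j); and 5 | -5 since -5 = 5·-1. Therefore 5 | h(j+1).
By induction, the statement is established for all m ≥ 1.
Therefore the largest such d is 5.

d = 5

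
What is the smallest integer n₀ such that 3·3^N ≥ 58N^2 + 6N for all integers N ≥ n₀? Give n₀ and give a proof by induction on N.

n₀ = 6

At N = 5: 729 < 1480, so the inequality fails and n₀ ≥ 6. We prove 3·3^N ≥ 58N^2 + 6N for all N ≥ 6.
Base step (N = 6): 3·3^N = 2187 and 58N^2 + 6N = 2124, so 2187 ≥ 2124.
Inductive step: suppose the statement holds for some m ≥ 6, so 3·3^m ≥ 58m^2 + 6m.
Then 3·3^(m + 1) = 3·(3·3^m) ≥ 3·(58m^2 + 6m).
Also, for m ≥ 6 we have 3·(58m^2 + 6m) ≥ 58(m+1)^2 + 6(m+1), since 3·(58m^2 + 6m) − (58(m+1)^2 + 6(m+1)) = 116m^2 - 104m - 64, which is nonnegative for all m ≥ 6.
Combining, 3·3^(m + 1) ≥ 58(m+1)^2 + 6(m+1).
This completes the induction.
Hence the smallest such n₀ is 6.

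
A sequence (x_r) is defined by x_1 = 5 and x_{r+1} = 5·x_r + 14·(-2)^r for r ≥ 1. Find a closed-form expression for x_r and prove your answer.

Computing the first terms: x_1 = 5, x_2 = -3, x_3 = 41. This suggests x_r = (-2)^(r + 1) + 5^(r - 1).
Base case (r = 1): the formula gives 5 = 5 = x_1.
Inductive step: suppose the statement holds for some p ≥ 1, so x_p = (-2)^(p + 1) + 5^(p - 1).
Then x_{p+1} = 5·x_p + 14·(-2)^p = 5·((-2)^(p + 1) + 5^(p - 1)) + 14·(-2)^p = (-2)^(p + 2) + 5^p = (-2)^((p+1) + 1) + 5^((p+1) - 1),
which is the claimed formula at r = p+1.
By the principle of mathematical induction, the result holds for all r ≥ 1.

x_r = (-2)^(r + 1) + 5^(r - 1)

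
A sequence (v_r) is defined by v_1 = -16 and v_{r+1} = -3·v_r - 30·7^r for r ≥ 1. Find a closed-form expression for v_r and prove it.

Computing the first terms: v_1 = -16, v_2 = -162, v_3 = -984. This suggests v_r = 5(-3)^(r - 1) - 3·7^r.
Base case (r = 1): the formula gives -16 = -16 = v_1.
For the inductive step, assume it holds for an arbitrary k ≥ 1, so v_k = 5(-3)^(k - 1) - 3·7^k.
Then v_{k+1} = -3·v_k - 30·7^k = -3·(5(-3)^(k - 1) - 3·7^k) - 30·7^k = 5(-3)^k - 3·7^(k + 1) = 5(-3)^((k+1) - 1) - 3·7^(k+1),
which is the claimed formula at r = k+1.
This completes the induction.

v_r = 5(-3)^(r - 1) - 3·7^r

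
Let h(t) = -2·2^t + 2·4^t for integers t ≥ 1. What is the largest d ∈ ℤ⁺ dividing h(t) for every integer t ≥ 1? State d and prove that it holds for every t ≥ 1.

Computing the first values: h(1) = 4 and h(2) = 24; gcd(4, 24) = 4, so d ≤ 4.
We prove 4 | -2·2^t + 2·4^t for all t ≥ 1 by induction on t.
When t = 1: h(1) = 4 = 4·(1), so 4 | h(1).
For the inductive step, assume it holds for an arbitrary j ≥ 1, i.e. 4 | h(j). Then
h(j+1) − 4·h(j) = (-2·2^(j+1) + 2·4^(j+1)) − 4·(-2·2^j + 2·4^j) = (-2)·2^j·(2 − 4) = (4)·2^j. Since 4 | h(j) by the inductive hypothesis, 4 | 4·h(j); and 4 | 4 since 4 = 4·1. Therefore 4 | h(j+1).
By induction, the statement is established for all t ≥ 1.
Therefore the largest such d is 4.

d = 4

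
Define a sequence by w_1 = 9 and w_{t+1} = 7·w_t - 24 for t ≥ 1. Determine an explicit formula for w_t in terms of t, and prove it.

w_t = 5·7^(t - 1) + 4

Computing the first terms: w_1 = 9, w_2 = 39, w_3 = 249. This suggests w_t = 5·7^(t - 1) + 4.
When t = 1: the formula gives 9 = 9 = w_1.
Inductive step: assume the claim holds for t = k, so w_k = 5·7^(k - 1) + 4.
Then w_{k+1} = 7·w_k - 24 = 7·(5·7^(k - 1) + 4) - 24 = 5·7^k + 4 = 5·7^((k+1) - 1) + 4,
which is the claimed formula at t = k+1.
Hence, by induction on t, the claim holds for every t ≥ 1.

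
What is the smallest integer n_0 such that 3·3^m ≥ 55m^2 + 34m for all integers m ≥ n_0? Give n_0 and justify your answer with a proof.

n_0 = 6

At m = 5: 729 < 1545, so the inequality fails and n_0 ≥ 6. We prove 3·3^m ≥ 55m^2 + 34m for all m ≥ 6.
When m = 6: 3·3^m = 2187 and 55m^2 + 34m = 2184, so 2187 ≥ 2184.
Inductive step: suppose the statement holds for some j ≥ 6, so 3·3^j ≥ 55j^2 + 34j.
Then 3·3^(j + 1) = 3·(3·3^j) ≥ 3·(55j^2 + 34j).
Also, for j ≥ 6 we have 3·(55j^2 + 34j) ≥ 55(j+1)^2 + 34(j+1), since 3·(55j^2 + 34j) − (55(j+1)^2 + 34(j+1)) = 110j^2 - 42j - 89, which is nonnegative for all j ≥ 6.
Combining, 3·3^(j + 1) ≥ 55(j+1)^2 + 34(j+1).
By induction, the statement is established for all m ≥ 6.
Hence the smallest such n_0 is 6.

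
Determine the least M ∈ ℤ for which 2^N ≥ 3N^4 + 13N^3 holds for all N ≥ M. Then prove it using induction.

M = 19

At N = 18: 262144 < 390744, so the inequality fails and M ≥ 19. We prove 2^N ≥ 3N^4 + 13N^3 for all N ≥ 19.
Base step (N = 19): 2^N = 524288 and 3N^4 + 13N^3 = 480130, so 524288 ≥ 480130.
For the inductive step, assume it holds for an arbitrary j ≥ 19, so 2^j ≥ 3j^4 + 13j^3.
Then 2^(j + 1) = 2·(2^j) ≥ 2·(3j^4 + 13j^3).
Also, for j ≥ 19 we have 2·(3j^4 + 13j^3) ≥ 3(j+1)^4 + 13(j+1)^3, since 2·(3j^4 + 13j^3) − (3(j+1)^4 + 13(j+1)^3) = 3j^4 + j^3 - 57j^2 - 51j - 16, which is nonnegative for all j ≥ 19.
Combining, 2^(j + 1) ≥ 3(j+1)^4 + 13(j+1)^3.
This completes the induction.
Hence the smallest such M is 19.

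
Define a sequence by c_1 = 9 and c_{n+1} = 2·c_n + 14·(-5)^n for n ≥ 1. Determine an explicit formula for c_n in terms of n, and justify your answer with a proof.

Computing the first terms: c_1 = 9, c_2 = -52, c_3 = 246. This suggests c_n = -2(-5)^n - 2^(n - 1).
For the base case n = 1: the formula gives 9 = 9 = c_1.
Inductive step: assume the claim holds for n = p, so c_p = -2(-5)^p - 2^(p - 1).
Then c_{p+1} = 2·c_p + 14·(-5)^p = 2·(-2(-5)^p - 2^(p - 1)) + 14·(-5)^p = -2(-5)^(p + 1) - 2^p = -2(-5)^(p+1) - 2^((p+1) - 1),
which is the claimed formula at n = p+1.
Hence, by induction on n, the claim holds for every n ≥ 1.

c_n = -2(-5)^n - 2^(n - 1)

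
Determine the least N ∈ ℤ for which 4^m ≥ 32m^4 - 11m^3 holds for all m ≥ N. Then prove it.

At m = 8: 65536 < 125440, so the inequality fails and N ≥ 9. We prove 4^m ≥ 32m^4 - 11m^3 for all m ≥ 9.
Base case (m = 9): 4^m = 262144 and 32m^4 - 11m^3 = 201933, so 262144 ≥ 201933.
Inductive step: assume the claim holds for m = k, so 4^k ≥ 32k^4 - 11k^3.
Then 4^(k + 1) = 4·(4^k) ≥ 4·(32k^4 - 11k^3).
Also, for k ≥ 9 we have 4·(32k^4 - 11k^3) ≥ 32(k+1)^4 - 11(k+1)^3, since 4·(32k^4 - 11k^3) − (32(k+1)^4 - 11(k+1)^3) = 96k^4 - 161k^3 - 159k^2 - 95k - 21, which is nonnegative for all k ≥ 9.
Combining, 4^(k + 1) ≥ 32(k+1)^4 - 11(k+1)^3.
Hence, by induction on m, the claim holds for every m ≥ 9.
Hence the smallest such N is 9.

N = 9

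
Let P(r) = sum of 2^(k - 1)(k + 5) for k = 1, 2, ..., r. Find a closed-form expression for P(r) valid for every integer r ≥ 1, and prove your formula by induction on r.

P(r) = 2^r(r + 4) - 4

We claim P(r) = 2^r(r + 4) - 4 for all r ≥ 1.
For the base case r = 1: P(1) = 6, and the closed form gives 6. They agree.
Inductive step: suppose the statement holds for some k ≥ 1, so P(k) = 2^k(k + 4) - 4.
Then P(k+1) = P(k) + (2^k(k + 6)) = (2^k(k + 4) - 4) + (2^k(k + 6)).
Simplifying, P(k+1) = 2·2^k·k + 10·2^k - 4 = 2^(k+1)((k+1) + 4) - 4,
which is the closed form with r = k+1.
Hence, by induction on r, the claim holds for every r ≥ 1.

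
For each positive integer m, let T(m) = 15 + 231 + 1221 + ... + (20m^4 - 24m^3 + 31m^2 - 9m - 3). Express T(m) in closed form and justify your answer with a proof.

T(m) = m(4m^4 + 4m^3 + 5m^2 + 5m - 3)

We claim T(m) = m(4m^4 + 4m^3 + 5m^2 + 5m - 3) for all m ≥ 1.
When m = 1: T(1) = 15, and the closed form gives 15. They agree.
Inductive step: assume the claim holds for m = r, so T(r) = r(4r^4 + 4r^3 + 5r^2 + 5r - 3).
Then T(r+1) = T(r) + (20r^4 + 56r^3 + 79r^2 + 61r + 15) = (r(4r^4 + 4r^3 + 5r^2 + 5r - 3)) + (20r^4 + 56r^3 + 79r^2 + 61r + 15).
Simplifying, T(r+1) = (r + 1)(4r^4 + 20r^3 + 41r^2 + 43r + 15) = (r+1)(4(r+1)^4 + 4(r+1)^3 + 5(r+1)^2 + 5(r+1) - 3),
which is the closed form with m = r+1.
By induction, the statement is established for all m ≥ 1.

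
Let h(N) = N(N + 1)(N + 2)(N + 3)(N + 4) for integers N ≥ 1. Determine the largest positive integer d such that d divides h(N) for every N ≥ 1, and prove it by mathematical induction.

Computing the first values: h(1) = 120 and h(2) = 720; gcd(120, 720) = 120, so d ≤ 120.
We prove 120 | N(N + 1)(N + 2)(N + 3)(N + 4) for all N ≥ 1 by induction on N.
When N = 1: h(1) = 120 = 120·(1), so 120 | h(1).
For the inductive step, assume it holds for an arbitrary r ≥ 1, i.e. 120 | h(r). Then
h(r+1) − h(r) = (r+1)·(r+2)·(r+3)·(r+4)·(r+5) − r·(r+1)·(r+2)·(r+3)·(r+4) = (r+1)·(r+2)·(r+3)·(r+4)·[(r+5) − r] = 5·(r+1)·(r+2)·(r+3)·(r+4). The product of 4 consecutive integers is divisible by (4)! = 24, so h(r+1) − h(r) is divisible by 5·24 = 120. By the inductive hypothesis 120 | h(r), hence 120 | h(r+1).
By the principle of mathematical induction, the result holds for all N ≥ 1.
Therefore the largest such d is 120.

d = 120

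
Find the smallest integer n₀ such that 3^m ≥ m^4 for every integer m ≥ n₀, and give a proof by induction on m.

At m = 7: 2187 < 2401, so the inequality fails and n₀ ≥ 8. We prove 3^m ≥ m^4 for all m ≥ 8.
For the base case m = 8: 3^m = 6561 and m^4 = 4096, so 6561 ≥ 4096.
For the inductive step, assume it holds for an arbitrary i ≥ 8, so 3^i ≥ i^4.
Then 3^(i + 1) = 3·(3^i) ≥ 3·(i^4).
Also, for i ≥ 8 we have 3·(i^4) ≥ (i+1)^4, since 3 ≥ (1 + 1/i)^4 for all i ≥ 8.
Combining, 3^(i + 1) ≥ (i+1)^4.
By induction, the statement is established for all m ≥ 8.
Hence the smallest such n₀ is 8.

n₀ = 8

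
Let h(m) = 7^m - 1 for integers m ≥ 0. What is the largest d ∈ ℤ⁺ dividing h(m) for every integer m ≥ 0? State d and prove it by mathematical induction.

d = 6

Computing the first values: h(0) = 0 and h(1) = 6; gcd(0, 6) = 6, so d ≤ 6.
We prove 6 | 7^m - 1 for all m ≥ 0 by induction on m.
Base step (m = 0): h(0) = 0 = 6·(0), so 6 | h(0).
For the inductive step, assume it holds for an arbitrary i ≥ 0, i.e. 6 | h(i). Then
h(i+1) = 7^(i+1) - 1 = 7·(7^i - 1) + 6 = 7·h(i) + 6. The first term is divisible by 6 by the inductive hypothesis, and 6 is divisible by 6. Hence 6 | h(i+1).
This completes the induction.
Therefore the largest such d is 6.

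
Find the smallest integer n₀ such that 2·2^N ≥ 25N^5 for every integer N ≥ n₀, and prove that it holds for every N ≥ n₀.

At N = 27: 268435456 < 358722675, so the inequality fails and n₀ ≥ 28. We prove 2·2^N ≥ 25N^5 for all N ≥ 28.
Base step (N = 28): 2·2^N = 536870912 and 25N^5 = 430259200, so 536870912 ≥ 430259200.
Inductive step: assume the claim holds for N = p, so 2·2^p ≥ 25p^5.
Then 2·2^(p + 1) = 2·(2·2^p) ≥ 2·(25p^5).
Also, for p ≥ 28 we have 2·(25p^5) ≥ 25(p+1)^5, since 2 ≥ (1 + 1/p)^5 for all p ≥ 28.
Combining, 2·2^(p + 1) ≥ 25(p+1)^5.
By induction, the statement is established for all N ≥ 28.
Hence the smallest such n₀ is 28.

n₀ = 28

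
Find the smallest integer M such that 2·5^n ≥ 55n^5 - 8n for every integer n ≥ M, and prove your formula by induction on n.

At n = 8: 781250 < 1802176, so the inequality fails and M ≥ 9. We prove 2·5^n ≥ 55n^5 - 8n for all n ≥ 9.
Base step (n = 9): 2·5^n = 3906250 and 55n^5 - 8n = 3247623, so 3906250 ≥ 3247623.
Suppose the result is true for n = r, so 2·5^r ≥ 55r^5 - 8r.
Then 2·5^(r + 1) = 5·(2·5^r) ≥ 5·(55r^5 - 8r).
Also, for r ≥ 9 we have 5·(55r^5 - 8r) ≥ 55(r+1)^5 - 8(r+1), since 5·(55r^5 - 8r) − (55(r+1)^5 - 8(r+1)) = 220r^5 - 275r^4 - 550r^3 - 550r^2 - 307r - 47, which is nonnegative for all r ≥ 9.
Combining, 2·5^(r + 1) ≥ 55(r+1)^5 - 8(r+1).
By the principle of mathematical induction, the result holds for all n ≥ 9.
Hence the smallest such M is 9.

M = 9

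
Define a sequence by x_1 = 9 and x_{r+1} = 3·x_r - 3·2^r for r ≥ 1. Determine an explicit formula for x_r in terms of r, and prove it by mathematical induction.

Computing the first terms: x_1 = 9, x_2 = 21, x_3 = 51. This suggests x_r = 3·2^r + 3^r.
Base step (r = 1): the formula gives 9 = 9 = x_1.
For the inductive step, assume it holds for an arbitrary p ≥ 1, so x_p = 3·2^p + 3^p.
Then x_{p+1} = 3·x_p - 3·2^p = 3·(3·2^p + 3^p) - 3·2^p = 3·2^(p + 1) + 3^(p + 1),
which is the claimed formula at r = p+1.
By the principle of mathematical induction, the result holds for all r ≥ 1.

x_r = 3·2^r + 3^r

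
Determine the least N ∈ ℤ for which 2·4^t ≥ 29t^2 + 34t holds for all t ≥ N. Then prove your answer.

N = 5

At t = 4: 512 < 600, so the inequality fails and N ≥ 5. We prove 2·4^t ≥ 29t^2 + 34t for all t ≥ 5.
When t = 5: 2·4^t = 2048 and 29t^2 + 34t = 895, so 2048 ≥ 895.
Suppose the result is true for t = m, so 2·4^m ≥ 29m^2 + 34m.
Then 2·4^(m + 1) = 4·(2·4^m) ≥ 4·(29m^2 + 34m).
Also, for m ≥ 5 we have 4·(29m^2 + 34m) ≥ 29(m+1)^2 + 34(m+1), since 4·(29m^2 + 34m) − (29(m+1)^2 + 34(m+1)) = 87m^2 + 44m - 63, which is nonnegative for all m ≥ 5.
Combining, 2·4^(m + 1) ≥ 29(m+1)^2 + 34(m+1).
By induction, the statement is established for all t ≥ 5.
Hence the smallest such N is 5.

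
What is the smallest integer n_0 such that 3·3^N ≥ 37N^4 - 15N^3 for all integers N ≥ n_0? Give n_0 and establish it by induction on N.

At N = 10: 177147 < 355000, so the inequality fails and n_0 ≥ 11. We prove 3·3^N ≥ 37N^4 - 15N^3 for all N ≥ 11.
For the base case N = 11: 3·3^N = 531441 and 37N^4 - 15N^3 = 521752, so 531441 ≥ 521752.
Inductive step: suppose the statement holds for some r ≥ 11, so 3·3^r ≥ 37r^4 - 15r^3.
Then 3·3^(r + 1) = 3·(3·3^r) ≥ 3·(37r^4 - 15r^3).
Also, for r ≥ 11 we have 3·(37r^4 - 15r^3) ≥ 37(r+1)^4 - 15(r+1)^3, since 3·(37r^4 - 15r^3) − (37(r+1)^4 - 15(r+1)^3) = 74r^4 - 178r^3 - 177r^2 - 103r - 22, which is nonnegative for all r ≥ 11.
Combining, 3·3^(r + 1) ≥ 37(r+1)^4 - 15(r+1)^3.
By induction, the statement is established for all N ≥ 11.
Hence the smallest such n_0 is 11.

n_0 = 11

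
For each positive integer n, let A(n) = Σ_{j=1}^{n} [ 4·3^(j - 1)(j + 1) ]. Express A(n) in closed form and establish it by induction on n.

A(n) = 3^n(2n + 1) - 1

We claim A(n) = 3^n(2n + 1) - 1 for all n ≥ 1.
When n = 1: A(1) = 8, and the closed form gives 8. They agree.
Suppose the result is true for n = j, so A(j) = 3^j(2j + 1) - 1.
Then A(j+1) = A(j) + (4·3^j(j + 2)) = (3^j(2j + 1) - 1) + (4·3^j(j + 2)).
Simplifying, A(j+1) = 6·3^j·j + 9·3^j - 1 = 3^(j+1)(2(j+1) + 1) - 1,
which is the closed form with n = j+1.
By the principle of mathematical induction, the result holds for all n ≥ 1.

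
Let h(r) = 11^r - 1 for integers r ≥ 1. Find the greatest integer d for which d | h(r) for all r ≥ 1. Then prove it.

d = 10

Computing the first values: h(1) = 10 and h(2) = 120; gcd(10, 120) = 10, so d ≤ 10.
We prove 10 | 11^r - 1 for all r ≥ 1 by induction on r.
For the base case r = 1: h(1) = 10 = 10·(1), so 10 | h(1).
Suppose the result is true for r = m, i.e. 10 | h(m). Then
11^{m+1} − 1^{m+1} = 11·11^m − 1·1^m = 11·(11^m − 1^m) + (10)·1^m. The first term is divisible by 10 by the inductive hypothesis, and the second term (10)·1^m is divisible by 10 since 10 | 10. Hence 10 | h(m+1).
By the principle of mathematical induction, the result holds for all r ≥ 1.
Therefore the largest such d is 10.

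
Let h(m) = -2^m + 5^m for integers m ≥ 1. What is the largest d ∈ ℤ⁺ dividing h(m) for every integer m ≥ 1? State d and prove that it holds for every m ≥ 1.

d = 3

Computing the first values: h(1) = 3 and h(2) = 21; gcd(3, 21) = 3, so d ≤ 3.
We prove 3 | -2^m + 5^m for all m ≥ 1 by induction on m.
Base step (m = 1): h(1) = 3 = 3·(1), so 3 | h(1).
For the inductive step, assume it holds for an arbitrary k ≥ 1, i.e. 3 | h(k). Then
5^{k+1} − 2^{k+1} = 5·5^k − 2·2^k = 5·(5^k − 2^k) + (3)·2^k. The first term is divisible by 3 by the inductive hypothesis, and the second term (3)·2^k is divisible by 3 since 3 | 3. Hence 3 | h(k+1).
Hence, by induction on m, the claim holds for every m ≥ 1.
Therefore the largest such d is 3.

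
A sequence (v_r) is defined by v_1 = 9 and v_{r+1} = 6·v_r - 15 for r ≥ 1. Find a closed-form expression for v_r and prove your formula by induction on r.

v_r = 6^r + 3

Computing the first terms: v_1 = 9, v_2 = 39, v_3 = 219. This suggests v_r = 6^r + 3.
For the base case r = 1: the formula gives 9 = 9 = v_1.
Suppose the result is true for r = i, so v_i = 6^i + 3.
Then v_{i+1} = 6·v_i - 15 = 6·(6^i + 3) - 15 = 6^(i + 1) + 3,
which is the claimed formula at r = i+1.
This completes the induction.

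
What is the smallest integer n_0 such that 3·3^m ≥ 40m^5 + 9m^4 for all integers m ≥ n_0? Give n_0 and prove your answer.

At m = 14: 14348907 < 21858704, so the inequality fails and n_0 ≥ 15. We prove 3·3^m ≥ 40m^5 + 9m^4 for all m ≥ 15.
When m = 15: 3·3^m = 43046721 and 40m^5 + 9m^4 = 30830625, so 43046721 ≥ 30830625.
Inductive step: assume the claim holds for m = k, so 3·3^k ≥ 40k^5 + 9k^4.
Then 3·3^(k + 1) = 3·(3·3^k) ≥ 3·(40k^5 + 9k^4).
Also, for k ≥ 15 we have 3·(40k^5 + 9k^4) ≥ 40(k+1)^5 + 9(k+1)^4, since 3·(40k^5 + 9k^4) − (40(k+1)^5 + 9(k+1)^4) = 80k^5 - 182k^4 - 436k^3 - 454k^2 - 236k - 49, which is nonnegative for all k ≥ 15.
Combining, 3·3^(k + 1) ≥ 40(k+1)^5 + 9(k+1)^4.
By induction, the statement is established for all m ≥ 15.
Hence the smallest such n_0 is 15.

n_0 = 15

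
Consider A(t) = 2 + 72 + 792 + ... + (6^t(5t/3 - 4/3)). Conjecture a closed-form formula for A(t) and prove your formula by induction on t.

A(t) = 2·6^t(t - 1) + 2

We claim A(t) = 2·6^t(t - 1) + 2 for all t ≥ 1.
For the base case t = 1: A(1) = 2, and the closed form gives 2. They agree.
Inductive step: suppose the statement holds for some j ≥ 1, so A(j) = 2·6^j(j - 1) + 2.
Then A(j+1) = A(j) + (6^j(10j + 2)) = (2·6^j(j - 1) + 2) + (6^j(10j + 2)).
Simplifying, A(j+1) = 12·6^j·j + 2 = 2·6^(j+1)((j+1) - 1) + 2,
which is the closed form with t = j+1.
By induction, the statement is established for all t ≥ 1.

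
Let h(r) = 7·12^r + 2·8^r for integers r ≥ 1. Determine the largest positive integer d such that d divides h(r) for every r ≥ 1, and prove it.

d = 4

Computing the first values: h(1) = 100 and h(2) = 1136; gcd(100, 1136) = 4, so d ≤ 4.
We prove 4 | 7·12^r + 2·8^r for all r ≥ 1 by induction on r.
Base step (r = 1): h(1) = 100 = 4·(25), so 4 | h(1).
Inductive step: assume the claim holds for r = i, i.e. 4 | h(i). Then
h(i+1) − 12·h(i) = (7·12^(i+1) + 2·8^(i+1)) − 12·(7·12^i + 2·8^i) = (2)·8^i·(8 − 12) = (-8)·8^i. Since 4 | h(i) by the inductive hypothesis, 4 | 12·h(i); and 4 | -8 since -8 = 4·-2. Therefore 4 | h(i+1).
By induction, the statement is established for all r ≥ 1.
Therefore the largest such d is 4.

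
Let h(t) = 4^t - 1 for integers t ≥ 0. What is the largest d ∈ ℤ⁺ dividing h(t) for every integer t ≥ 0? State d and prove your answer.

Computing the first values: h(0) = 0 and h(1) = 3; gcd(0, 3) = 3, so d ≤ 3.
We prove 3 | 4^t - 1 for all t ≥ 0 by induction on t.
Base step (t = 0): h(0) = 0 = 3·(0), so 3 | h(0).
Suppose the result is true for t = j, i.e. 3 | h(j). Then
h(j+1) = 4^(j+1) - 1 = 4·(4^j - 1) + 3 = 4·h(j) + 3. The first term is divisible by 3 by the inductive hypothesis, and 3 is divisible by 3. Hence 3 | h(j+1).
This completes the induction.
Therefore the largest such d is 3.

d = 3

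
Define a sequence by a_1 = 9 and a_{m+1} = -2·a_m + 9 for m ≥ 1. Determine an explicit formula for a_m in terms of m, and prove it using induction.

a_m = -3(-2)^m + 3

Computing the first terms: a_1 = 9, a_2 = -9, a_3 = 27. This suggests a_m = -3(-2)^m + 3.
Base step (m = 1): the formula gives 9 = 9 = a_1.
For the inductive step, assume it holds for an arbitrary p ≥ 1, so a_p = -3(-2)^p + 3.
Then a_{p+1} = -2·a_p + 9 = -2·(-3(-2)^p + 3) + 9 = -3(-2)^(p + 1) + 3,
which is the claimed formula at m = p+1.
This completes the induction.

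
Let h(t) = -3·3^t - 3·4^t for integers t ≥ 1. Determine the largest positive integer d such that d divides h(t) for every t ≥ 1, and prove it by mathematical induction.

d = 3

Computing the first values: h(1) = -21 and h(2) = -75; gcd(-21, -75) = 3, so d ≤ 3.
We prove 3 | -3·3^t - 3·4^t for all t ≥ 1 by induction on t.
Base case (t = 1): h(1) = -21 = 3·(-7), so 3 | h(1).
Inductive step: assume the claim holds for t = k, i.e. 3 | h(k). Then
h(k+1) − 4·h(k) = (-3·3^(k+1) - 3·4^(k+1)) − 4·(-3·3^k - 3·4^k) = (-3)·3^k·(3 − 4) = (3)·3^k. Since 3 | h(k) by the inductive hypothesis, 3 | 4·h(k); and 3 | 3 since 3 = 3·1. Therefore 3 | h(k+1).
By the principle of mathematical induction, the result holds for all t ≥ 1.
Therefore the largest such d is 3.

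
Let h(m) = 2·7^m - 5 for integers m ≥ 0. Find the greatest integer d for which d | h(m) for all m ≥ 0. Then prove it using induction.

d = 3

Computing the first values: h(0) = -3 and h(1) = 9; gcd(-3, 9) = 3, so d ≤ 3.
We prove 3 | 2·7^m - 5 for all m ≥ 0 by induction on m.
For the base case m = 0: h(0) = -3 = 3·(-1), so 3 | h(0).
Suppose the result is true for m = p, i.e. 3 | h(p). Then
h(p+1) = 2·7^(p+1) - 5 = 7·(2·7^p - 5) + 30 = 7·h(p) + 30. The first term is divisible by 3 by the inductive hypothesis, and 30 is divisible by 3. Hence 3 | h(p+1).
This completes the induction.
Therefore the largest such d is 3.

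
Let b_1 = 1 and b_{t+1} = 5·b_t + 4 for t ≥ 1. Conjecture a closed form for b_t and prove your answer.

b_t = 2·5^(t - 1) - 1

Computing the first terms: b_1 = 1, b_2 = 9, b_3 = 49. This suggests b_t = 2·5^(t - 1) - 1.
When t = 1: the formula gives 1 = 1 = b_1.
For the inductive step, assume it holds for an arbitrary j ≥ 1, so b_j = 2·5^(j - 1) - 1.
Then b_{j+1} = 5·b_j + 4 = 5·(2·5^(j - 1) - 1) + 4 = 2·5^j - 1 = 2·5^((j+1) - 1) - 1,
which is the claimed formula at t = j+1.
By the principle of mathematical induction, the result holds for all t ≥ 1.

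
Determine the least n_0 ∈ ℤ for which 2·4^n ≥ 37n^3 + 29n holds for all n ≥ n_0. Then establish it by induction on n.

n_0 = 6

At n = 5: 2048 < 4770, so the inequality fails and n_0 ≥ 6. We prove 2·4^n ≥ 37n^3 + 29n for all n ≥ 6.
When n = 6: 2·4^n = 8192 and 37n^3 + 29n = 8166, so 8192 ≥ 8166.
Suppose the result is true for n = p, so 2·4^p ≥ 37p^3 + 29p.
Then 2·4^(p + 1) = 4·(2·4^p) ≥ 4·(37p^3 + 29p).
Also, for p ≥ 6 we have 4·(37p^3 + 29p) ≥ 37(p+1)^3 + 29(p+1), since 4·(37p^3 + 29p) − (37(p+1)^3 + 29(p+1)) = 111p^3 - 111p^2 - 24p - 66, which is nonnegative for all p ≥ 6.
Combining, 2·4^(p + 1) ≥ 37(p+1)^3 + 29(p+1).
By induction, the statement is established for all n ≥ 6.
Hence the smallest such n_0 is 6.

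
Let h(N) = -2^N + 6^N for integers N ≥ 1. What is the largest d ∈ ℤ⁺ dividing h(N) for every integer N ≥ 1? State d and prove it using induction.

Computing the first values: h(1) = 4 and h(2) = 32; gcd(4, 32) = 4, so d ≤ 4.
We prove 4 | -2^N + 6^N for all N ≥ 1 by induction on N.
When N = 1: h(1) = 4 = 4·(1), so 4 | h(1).
Suppose the result is true for N = k, i.e. 4 | h(k). Then
6^{k+1} − 2^{k+1} = 6·6^k − 2·2^k = 6·(6^k − 2^k) + (4)·2^k. The first term is divisible by 4 by the inductive hypothesis, and the second term (4)·2^k is divisible by 4 since 4 | 4. Hence 4 | h(k+1).
By the principle of mathematical induction, the result holds for all N ≥ 1.
Therefore the largest such d is 4.

d = 4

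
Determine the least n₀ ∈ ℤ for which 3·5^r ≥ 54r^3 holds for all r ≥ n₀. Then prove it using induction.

At r = 4: 1875 < 3456, so the inequality fails and n₀ ≥ 5. We prove 3·5^r ≥ 54r^3 for all r ≥ 5.
When r = 5: 3·5^r = 9375 and 54r^3 = 6750, so 9375 ≥ 6750.
Suppose the result is true for r = j, so 3·5^j ≥ 54j^3.
Then 3·5^(j + 1) = 5·(3·5^j) ≥ 5·(54j^3).
Also, for j ≥ 5 we have 5·(54j^3) ≥ 54(j+1)^3, since 5 ≥ (1 + 1/j)^3 for all j ≥ 5.
Combining, 3·5^(j + 1) ≥ 54(j+1)^3.
By induction, the statement is established for all r ≥ 5.
Hence the smallest such n₀ is 5.

n₀ = 5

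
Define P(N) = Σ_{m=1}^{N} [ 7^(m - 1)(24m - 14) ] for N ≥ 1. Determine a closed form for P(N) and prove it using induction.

We claim P(N) = 7^N(4N - 3) + 3 for all N ≥ 1.
Base case (N = 1): P(1) = 10, and the closed form gives 10. They agree.
Inductive step: assume the claim holds for N = m, so P(m) = 7^m(4m - 3) + 3.
Then P(m+1) = P(m) + (7^m(24m + 10)) = (7^m(4m - 3) + 3) + (7^m(24m + 10)).
Simplifying, P(m+1) = 28·7^m·m + 7·7^m + 3 = 7^(m+1)(4(m+1) - 3) + 3,
which is the closed form with N = m+1.
Hence, by induction on N, the claim holds for every N ≥ 1.

P(N) = 7^N(4N - 3) + 3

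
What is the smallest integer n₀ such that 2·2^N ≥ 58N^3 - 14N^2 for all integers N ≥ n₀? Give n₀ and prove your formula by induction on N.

n₀ = 18

At N = 17: 262144 < 280908, so the inequality fails and n₀ ≥ 18. We prove 2·2^N ≥ 58N^3 - 14N^2 for all N ≥ 18.
When N = 18: 2·2^N = 524288 and 58N^3 - 14N^2 = 333720, so 524288 ≥ 333720.
For the inductive step, assume it holds for an arbitrary p ≥ 18, so 2·2^p ≥ 58p^3 - 14p^2.
Then 2·2^(p + 1) = 2·(2·2^p) ≥ 2·(58p^3 - 14p^2).
Also, for p ≥ 18 we have 2·(58p^3 - 14p^2) ≥ 58(p+1)^3 - 14(p+1)^2, since 2·(58p^3 - 14p^2) − (58(p+1)^3 - 14(p+1)^2) = 58p^3 - 188p^2 - 146p - 44, which is nonnegative for all p ≥ 18.
Combining, 2·2^(p + 1) ≥ 58(p+1)^3 - 14(p+1)^2.
Hence, by induction on N, the claim holds for every N ≥ 18.
Hence the smallest such n₀ is 18.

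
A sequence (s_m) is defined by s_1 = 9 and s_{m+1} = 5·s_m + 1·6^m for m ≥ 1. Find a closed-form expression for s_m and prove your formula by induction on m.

s_m = 3·5^(m - 1) + 6^m

Computing the first terms: s_1 = 9, s_2 = 51, s_3 = 291. This suggests s_m = 3·5^(m - 1) + 6^m.
Base step (m = 1): the formula gives 9 = 9 = s_1.
Inductive step: assume the claim holds for m = j, so s_j = 3·5^(j - 1) + 6^j.
Then s_{j+1} = 5·s_j + 1·6^j = 5·(3·5^(j - 1) + 6^j) + 1·6^j = 3·5^j + 6^(j + 1) = 3·5^((j+1) - 1) + 6^(j+1),
which is the claimed formula at m = j+1.
By the principle of mathematical induction, the result holds for all m ≥ 1.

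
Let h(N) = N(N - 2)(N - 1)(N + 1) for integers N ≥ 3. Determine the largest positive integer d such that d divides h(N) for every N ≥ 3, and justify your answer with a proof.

Computing the first values: h(3) = 24 and h(4) = 120; gcd(24, 120) = 24, so d ≤ 24.
We prove 24 | N(N - 2)(N - 1)(N + 1) for all N ≥ 3 by induction on N.
For the base case N = 3: h(3) = 24 = 24·(1), so 24 | h(3).
Inductive step: suppose the statement holds for some i ≥ 3, i.e. 24 | h(i). Then
h(i+1) − h(i) = (i-1)·i·(i+1)·(i+2) − (i-2)·(i-1)·i·(i+1) = (i-1)·i·(i+1)·[(i+2) − (i-2)] = 4·(i-1)·i·(i+1). The product of 3 consecutive integers is divisible by (3)! = 6, so h(i+1) − h(i) is divisible by 4·6 = 24. By the inductive hypothesis 24 | h(i), hence 24 | h(i+1).
By the principle of mathematical induction, the result holds for all N ≥ 3.
Therefore the largest such d is 24.

d = 24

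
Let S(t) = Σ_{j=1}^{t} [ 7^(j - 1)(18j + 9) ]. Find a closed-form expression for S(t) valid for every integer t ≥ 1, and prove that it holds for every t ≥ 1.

We claim S(t) = 7^t(3t + 1) - 1 for all t ≥ 1.
For the base case t = 1: S(1) = 27, and the closed form gives 27. They agree.
Inductive step: suppose the statement holds for some j ≥ 1, so S(j) = 7^j(3j + 1) - 1.
Then S(j+1) = S(j) + (7^j(18j + 27)) = (7^j(3j + 1) - 1) + (7^j(18j + 27)).
Simplifying, S(j+1) = 21·7^j·j + 28·7^j - 1 = 7^(j+1)(3(j+1) + 1) - 1,
which is the closed form with t = j+1.
Hence, by induction on t, the claim holds for every t ≥ 1.

S(t) = 7^t(3t + 1) - 1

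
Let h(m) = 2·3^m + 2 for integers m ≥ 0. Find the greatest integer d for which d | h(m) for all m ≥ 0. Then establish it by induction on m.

d = 4

Computing the first values: h(0) = 4 and h(1) = 8; gcd(4, 8) = 4, so d ≤ 4.
We prove 4 | 2·3^m + 2 for all m ≥ 0 by induction on m.
When m = 0: h(0) = 4 = 4·(1), so 4 | h(0).
Inductive step: assume the claim holds for m = p, i.e. 4 | h(p). Then
h(p+1) = 2·3^(p+1) + 2 = 3·(2·3^p + 2) - 4 = 3·h(p) - 4. The first term is divisible by 4 by the inductive hypothesis, and -4 is divisible by 4. Hence 4 | h(p+1).
By induction, the statement is established for all m ≥ 0.
Therefore the largest such d is 4.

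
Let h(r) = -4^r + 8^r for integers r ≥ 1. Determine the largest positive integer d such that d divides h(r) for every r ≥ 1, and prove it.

Computing the first values: h(1) = 4 and h(2) = 48; gcd(4, 48) = 4, so d ≤ 4.
We prove 4 | -4^r + 8^r for all r ≥ 1 by induction on r.
When r = 1: h(1) = 4 = 4·(1), so 4 | h(1).
Suppose the result is true for r = i, i.e. 4 | h(i). Then
8^{i+1} − 4^{i+1} = 8·8^i − 4·4^i = 8·(8^i − 4^i) + (4)·4^i. The first term is divisible by 4 by the inductive hypothesis, and the second term (4)·4^i is divisible by 4 since 4 | 4. Hence 4 | h(i+1).
This completes the induction.
Therefore the largest such d is 4.

d = 4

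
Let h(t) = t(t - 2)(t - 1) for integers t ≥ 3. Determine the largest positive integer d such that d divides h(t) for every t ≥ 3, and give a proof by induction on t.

Computing the first values: h(3) = 6 and h(4) = 24; gcd(6, 24) = 6, so d ≤ 6.
We prove 6 | t(t - 2)(t - 1) for all t ≥ 3 by induction on t.
When t = 3: h(3) = 6 = 6·(1), so 6 | h(3).
For the inductive step, assume it holds for an arbitrary j ≥ 3, i.e. 6 | h(j). Then
h(j+1) − h(j) = (j-1)·j·(j+1) − (j-2)·(j-1)·j = (j-1)·j·[(j+1) − (j-2)] = 3·(j-1)·j. The product of 2 consecutive integers is divisible by (2)! = 2, so h(j+1) − h(j) is divisible by 3·2 = 6. By the inductive hypothesis 6 | h(j), hence 6 | h(j+1).
Hence, by induction on t, the claim holds for every t ≥ 3.
Therefore the largest such d is 6.

d = 6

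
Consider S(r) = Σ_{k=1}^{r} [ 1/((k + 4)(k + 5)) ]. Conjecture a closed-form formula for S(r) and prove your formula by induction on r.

We claim S(r) = r/(5(r + 5)) for all r ≥ 1.
For the base case r = 1: S(1) = 1/30, and the closed form gives 1/30. They agree.
Suppose the result is true for r = k, so S(k) = k/(5(k + 5)).
Then S(k+1) = S(k) + (1/((k + 5)(k + 6))) = (k/(5(k + 5))) + (1/((k + 5)(k + 6))).
Simplifying, S(k+1) = (k + 1)/(5(k + 6)) = (k+1)/(5((k+1) + 5)),
which is the closed form with r = k+1.
By the principle of mathematical induction, the result holds for all r ≥ 1.

S(r) = r/(5(r + 5))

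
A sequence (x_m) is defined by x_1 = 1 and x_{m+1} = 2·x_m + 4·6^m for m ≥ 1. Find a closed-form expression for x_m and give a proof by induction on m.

x_m = -5·2^(m - 1) + 6^m

Computing the first terms: x_1 = 1, x_2 = 26, x_3 = 196. This suggests x_m = -5·2^(m - 1) + 6^m.
Base step (m = 1): the formula gives 1 = 1 = x_1.
Suppose the result is true for m = i, so x_i = -5·2^(i - 1) + 6^i.
Then x_{i+1} = 2·x_i + 4·6^i = 2·(-5·2^(i - 1) + 6^i) + 4·6^i = -5·2^i + 6^(i + 1) = -5·2^((i+1) - 1) + 6^(i+1),
which is the claimed formula at m = i+1.
This completes the induction.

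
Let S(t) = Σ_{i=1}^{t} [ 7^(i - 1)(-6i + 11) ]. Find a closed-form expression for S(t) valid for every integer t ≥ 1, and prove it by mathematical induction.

We claim S(t) = 7^t(-t + 2) - 2 for all t ≥ 1.
Base step (t = 1): S(1) = 5, and the closed form gives 5. They agree.
Inductive step: assume the claim holds for t = i, so S(i) = 7^i(-i + 2) - 2.
Then S(i+1) = S(i) + (7^i(-6i + 5)) = (7^i(-i + 2) - 2) + (7^i(-6i + 5)).
Simplifying, S(i+1) = -7^(i + 1)i + 7^(i + 1) - 2 = 7^(i+1)(-(i+1) + 2) - 2,
which is the closed form with t = i+1.
This completes the induction.

S(t) = 7^t(-t + 2) - 2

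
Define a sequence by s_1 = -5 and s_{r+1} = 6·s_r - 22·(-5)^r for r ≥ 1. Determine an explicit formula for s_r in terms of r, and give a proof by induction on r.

s_r = 2(-5)^r + 5·6^(r - 1)

Computing the first terms: s_1 = -5, s_2 = 80, s_3 = -70. This suggests s_r = 2(-5)^r + 5·6^(r - 1).
For the base case r = 1: the formula gives -5 = -5 = s_1.
Inductive step: suppose the statement holds for some i ≥ 1, so s_i = 2(-5)^i + 5·6^(i - 1).
Then s_{i+1} = 6·s_i - 22·(-5)^i = 6·(2(-5)^i + 5·6^(i - 1)) - 22·(-5)^i = 2(-5)^(i + 1) + 5·6^i = 2(-5)^(i+1) + 5·6^((i+1) - 1),
which is the claimed formula at r = i+1.
By the principle of mathematical induction, the result holds for all r ≥ 1.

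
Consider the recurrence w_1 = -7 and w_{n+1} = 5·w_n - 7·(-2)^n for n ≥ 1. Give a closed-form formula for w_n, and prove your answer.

w_n = (-2)^n - 5^n

Computing the first terms: w_1 = -7, w_2 = -21, w_3 = -133. This suggests w_n = (-2)^n - 5^n.
When n = 1: the formula gives -7 = -7 = w_1.
Suppose the result is true for n = i, so w_i = (-2)^i - 5^i.
Then w_{i+1} = 5·w_i - 7·(-2)^i = 5·((-2)^i - 5^i) - 7·(-2)^i = (-2)^(i + 1) - 5^(i + 1),
which is the claimed formula at n = i+1.
By the principle of mathematical induction, the result holds for all n ≥ 1.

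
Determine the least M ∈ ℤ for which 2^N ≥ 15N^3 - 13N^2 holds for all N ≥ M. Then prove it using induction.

At N = 15: 32768 < 47700, so the inequality fails and M ≥ 16. We prove 2^N ≥ 15N^3 - 13N^2 for all N ≥ 16.
When N = 16: 2^N = 65536 and 15N^3 - 13N^2 = 58112, so 65536 ≥ 58112.
Inductive step: suppose the statement holds for some i ≥ 16, so 2^i ≥ 15i^3 - 13i^2.
Then 2^(i + 1) = 2·(2^i) ≥ 2·(15i^3 - 13i^2).
Also, for i ≥ 16 we have 2·(15i^3 - 13i^2) ≥ 15(i+1)^3 - 13(i+1)^2, since 2·(15i^3 - 13i^2) − (15(i+1)^3 - 13(i+1)^2) = 15i^3 - 58i^2 - 19i - 2, which is nonnegative for all i ≥ 16.
Combining, 2^(i + 1) ≥ 15(i+1)^3 - 13(i+1)^2.
By the principle of mathematical induction, the result holds for all N ≥ 16.
Hence the smallest such M is 16.

M = 16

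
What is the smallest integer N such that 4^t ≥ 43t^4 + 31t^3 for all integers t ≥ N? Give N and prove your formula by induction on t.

N = 10

At t = 9: 262144 < 304722, so the inequality fails and N ≥ 10. We prove 4^t ≥ 43t^4 + 31t^3 for all t ≥ 10.
Base case (t = 10): 4^t = 1048576 and 43t^4 + 31t^3 = 461000, so 1048576 ≥ 461000.
For the inductive step, assume it holds for an arbitrary m ≥ 10, so 4^m ≥ 43m^4 + 31m^3.
Then 4^(m + 1) = 4·(4^m) ≥ 4·(43m^4 + 31m^3).
Also, for m ≥ 10 we have 4·(43m^4 + 31m^3) ≥ 43(m+1)^4 + 31(m+1)^3, since 4·(43m^4 + 31m^3) − (43(m+1)^4 + 31(m+1)^3) = 129m^4 - 79m^3 - 351m^2 - 265m - 74, which is nonnegative for all m ≥ 10.
Combining, 4^(m + 1) ≥ 43(m+1)^4 + 31(m+1)^3.
By induction, the statement is established for all t ≥ 10.
Hence the smallest such N is 10.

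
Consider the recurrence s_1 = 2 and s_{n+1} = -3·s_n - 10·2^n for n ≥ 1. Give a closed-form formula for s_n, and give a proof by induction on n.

s_n = -2(-3)^n - 2^(n + 1)

Computing the first terms: s_1 = 2, s_2 = -26, s_3 = 38. This suggests s_n = -2(-3)^n - 2^(n + 1).
Base step (n = 1): the formula gives 2 = 2 = s_1.
Suppose the result is true for n = k, so s_k = -2(-3)^k - 2^(k + 1).
Then s_{k+1} = -3·s_k - 10·2^k = -3·(-2(-3)^k - 2^(k + 1)) - 10·2^k = -2(-3)^(k + 1) - 2^(k + 2) = -2(-3)^(k+1) - 2^((k+1) + 1),
which is the claimed formula at n = k+1.
This completes the induction.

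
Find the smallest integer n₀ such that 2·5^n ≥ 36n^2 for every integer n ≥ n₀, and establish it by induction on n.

n₀ = 4

At n = 3: 250 < 324, so the inequality fails and n₀ ≥ 4. We prove 2·5^n ≥ 36n^2 for all n ≥ 4.
Base step (n = 4): 2·5^n = 1250 and 36n^2 = 576, so 1250 ≥ 576.
For the inductive step, assume it holds for an arbitrary m ≥ 4, so 2·5^m ≥ 36m^2.
Then 2·5^(m + 1) = 5·(2·5^m) ≥ 5·(36m^2).
Also, for m ≥ 4 we have 5·(36m^2) ≥ 36(m+1)^2, since 5 ≥ (1 + 1/m)^2 for all m ≥ 4.
Combining, 2·5^(m + 1) ≥ 36(m+1)^2.
This completes the induction.
Hence the smallest such n₀ is 4.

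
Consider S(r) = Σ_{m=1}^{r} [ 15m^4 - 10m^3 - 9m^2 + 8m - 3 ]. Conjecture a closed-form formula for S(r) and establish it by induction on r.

We claim S(r) = r(3r^4 + 5r^3 - 3r^2 - 3r - 1) for all r ≥ 1.
Base case (r = 1): S(1) = 1, and the closed form gives 1. They agree.
Suppose the result is true for r = m, so S(m) = m(3m^4 + 5m^3 - 3m^2 - 3m - 1).
Then S(m+1) = S(m) + (15m^4 + 50m^3 + 51m^2 + 20m + 1) = (m(3m^4 + 5m^3 - 3m^2 - 3m - 1)) + (15m^4 + 50m^3 + 51m^2 + 20m + 1).
Simplifying, S(m+1) = (m + 1)(3m^4 + 17m^3 + 30m^2 + 18m + 1) = (m+1)(3(m+1)^4 + 5(m+1)^3 - 3(m+1)^2 - 3(m+1) - 1),
which is the closed form with r = m+1.
This completes the induction.

S(r) = r(3r^4 + 5r^3 - 3r^2 - 3r - 1)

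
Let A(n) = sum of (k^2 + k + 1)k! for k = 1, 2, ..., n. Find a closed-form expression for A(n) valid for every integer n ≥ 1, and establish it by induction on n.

We claim A(n) = (n + 1)(n + 1)! - 1 for all n ≥ 1.
When n = 1: A(1) = 3, and the closed form gives 3. They agree.
Inductive step: assume the claim holds for n = k, so A(k) = (k + 1)(k + 1)! - 1.
Then A(k+1) = A(k) + ((k^2 + 3k + 3)(k + 1)!) = ((k + 1)(k + 1)! - 1) + ((k^2 + 3k + 3)(k + 1)!).
Simplifying, A(k+1) = ((k+1) + 1)((k+1) + 1)! - 1,
which is the closed form with n = k+1.
By induction, the statement is established for all n ≥ 1.

A(n) = (n + 1)(n + 1)! - 1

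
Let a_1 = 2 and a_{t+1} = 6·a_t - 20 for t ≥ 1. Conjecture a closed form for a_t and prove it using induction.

a_t = -2·6^(t - 1) + 4

Computing the first terms: a_1 = 2, a_2 = -8, a_3 = -68. This suggests a_t = -2·6^(t - 1) + 4.
Base case (t = 1): the formula gives 2 = 2 = a_1.
Inductive step: suppose the statement holds for some r ≥ 1, so a_r = -2·6^(r - 1) + 4.
Then a_{r+1} = 6·a_r - 20 = 6·(-2·6^(r - 1) + 4) - 20 = -2·6^r + 4 = -2·6^((r+1) - 1) + 4,
which is the claimed formula at t = r+1.
By induction, the statement is established for all t ≥ 1.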